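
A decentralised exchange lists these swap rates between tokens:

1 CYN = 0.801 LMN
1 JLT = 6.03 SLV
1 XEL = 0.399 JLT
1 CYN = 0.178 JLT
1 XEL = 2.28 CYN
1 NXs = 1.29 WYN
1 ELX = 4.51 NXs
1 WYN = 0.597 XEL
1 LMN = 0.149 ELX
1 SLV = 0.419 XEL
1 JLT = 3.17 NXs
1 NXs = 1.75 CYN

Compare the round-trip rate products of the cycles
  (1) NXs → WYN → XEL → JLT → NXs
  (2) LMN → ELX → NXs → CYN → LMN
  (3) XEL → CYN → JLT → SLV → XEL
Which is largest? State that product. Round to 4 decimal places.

(1) 1.29 × 0.597 × 0.399 × 3.17 = 0.97408
(2) 0.149 × 4.51 × 1.75 × 0.801 = 0.94196
(3) 2.28 × 0.178 × 6.03 × 0.419 = 1.02538
Highest is cycle (3) at 1.0254 (>1, arbitrage).

1.0254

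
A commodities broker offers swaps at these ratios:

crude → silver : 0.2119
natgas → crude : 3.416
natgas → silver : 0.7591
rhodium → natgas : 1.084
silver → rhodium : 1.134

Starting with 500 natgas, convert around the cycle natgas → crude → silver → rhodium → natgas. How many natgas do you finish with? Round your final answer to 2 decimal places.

500 natgas × 3.416 = 1708 crude
1708 crude × 0.2119 = 361.9252 silver
361.9252 silver × 1.134 = 410.4231768 rhodium
410.4231768 rhodium × 1.084 = 444.8987236512 natgas

444.90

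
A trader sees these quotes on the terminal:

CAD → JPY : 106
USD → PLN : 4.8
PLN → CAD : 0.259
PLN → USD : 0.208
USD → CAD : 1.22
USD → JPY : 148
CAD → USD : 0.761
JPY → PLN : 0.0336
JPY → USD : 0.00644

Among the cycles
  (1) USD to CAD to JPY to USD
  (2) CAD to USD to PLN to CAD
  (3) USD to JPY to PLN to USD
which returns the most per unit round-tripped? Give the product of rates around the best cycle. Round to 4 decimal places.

(1) 1.22 × 106 × 0.00644 = 0.83282
(2) 0.761 × 4.8 × 0.259 = 0.94608
(3) 148 × 0.0336 × 0.208 = 1.03434
Highest is cycle (3) at 1.0343 (>1, arbitrage).

1.0343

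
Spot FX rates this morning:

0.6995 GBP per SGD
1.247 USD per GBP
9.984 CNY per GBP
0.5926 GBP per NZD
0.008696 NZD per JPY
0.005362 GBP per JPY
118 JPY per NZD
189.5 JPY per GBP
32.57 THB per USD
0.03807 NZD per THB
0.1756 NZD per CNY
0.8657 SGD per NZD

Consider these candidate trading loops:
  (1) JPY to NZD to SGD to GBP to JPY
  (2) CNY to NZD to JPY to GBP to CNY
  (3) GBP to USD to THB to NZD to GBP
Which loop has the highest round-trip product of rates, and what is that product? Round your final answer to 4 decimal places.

(1) 0.008696 × 0.8657 × 0.6995 × 189.5 = 0.99789
(2) 0.1756 × 118 × 0.005362 × 9.984 = 1.10927
(3) 1.247 × 32.57 × 0.03807 × 0.5926 = 0.91628
Highest is cycle (2) at 1.1093 (>1, arbitrage).

1.1093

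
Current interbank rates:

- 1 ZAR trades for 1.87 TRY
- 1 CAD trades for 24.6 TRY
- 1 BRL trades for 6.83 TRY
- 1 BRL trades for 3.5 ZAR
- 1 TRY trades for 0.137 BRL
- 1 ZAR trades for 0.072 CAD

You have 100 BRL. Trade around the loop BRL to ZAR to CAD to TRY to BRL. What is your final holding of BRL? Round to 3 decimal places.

84.929

100 BRL × 3.5 = 350 ZAR
350 ZAR × 0.072 = 25.2 CAD
25.2 CAD × 24.6 = 619.92 TRY
619.92 TRY × 0.137 = 84.92904 BRL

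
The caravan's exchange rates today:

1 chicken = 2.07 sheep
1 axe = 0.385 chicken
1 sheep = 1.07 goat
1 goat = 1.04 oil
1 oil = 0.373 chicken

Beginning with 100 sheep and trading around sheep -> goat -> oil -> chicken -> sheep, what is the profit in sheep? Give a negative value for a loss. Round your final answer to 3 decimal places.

100 sheep × 1.07 = 107 goat
107 goat × 1.04 = 111.28 oil
111.28 oil × 0.373 = 41.50744 chicken
41.50744 chicken × 2.07 = 85.9204008 sheep
Net change: 85.9204008 − 100 = -14.0795992 sheep

-14.080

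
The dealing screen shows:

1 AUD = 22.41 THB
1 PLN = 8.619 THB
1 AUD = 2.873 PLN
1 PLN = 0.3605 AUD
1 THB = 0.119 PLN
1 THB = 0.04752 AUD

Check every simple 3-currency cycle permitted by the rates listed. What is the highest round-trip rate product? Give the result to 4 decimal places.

PLN→THB→AUD→PLN: 8.619 × 0.04752 × 2.873 = 1.17671
PLN→AUD→THB→PLN: 0.3605 × 22.41 × 0.119 = 0.96138
Maximum is PLN→THB→AUD→PLN at 1.1767; arbitrage exists.

1.1767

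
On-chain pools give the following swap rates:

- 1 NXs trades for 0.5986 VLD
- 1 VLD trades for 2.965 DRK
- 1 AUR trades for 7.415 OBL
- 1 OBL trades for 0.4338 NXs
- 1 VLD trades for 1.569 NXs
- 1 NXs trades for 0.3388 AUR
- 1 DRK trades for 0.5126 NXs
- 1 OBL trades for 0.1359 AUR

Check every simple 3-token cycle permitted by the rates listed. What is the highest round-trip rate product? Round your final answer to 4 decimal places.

OBL→NXs→AUR→OBL: 0.4338 × 0.3388 × 7.415 = 1.08979
VLD→DRK→NXs→VLD: 2.965 × 0.5126 × 0.5986 = 0.90979
Maximum is OBL→NXs→AUR→OBL at 1.0898; arbitrage exists.

1.0898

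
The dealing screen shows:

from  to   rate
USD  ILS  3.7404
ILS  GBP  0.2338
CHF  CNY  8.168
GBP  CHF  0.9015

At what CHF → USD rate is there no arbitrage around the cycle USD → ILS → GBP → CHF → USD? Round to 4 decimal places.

Known legs of the cycle: 3.7404 × 0.2338 × 0.9015 = 0.78836672628
For no arbitrage the full-cycle product must be 1, so the missing rate is 1 / 0.78836672628 ≈ 1.268445.

1.2684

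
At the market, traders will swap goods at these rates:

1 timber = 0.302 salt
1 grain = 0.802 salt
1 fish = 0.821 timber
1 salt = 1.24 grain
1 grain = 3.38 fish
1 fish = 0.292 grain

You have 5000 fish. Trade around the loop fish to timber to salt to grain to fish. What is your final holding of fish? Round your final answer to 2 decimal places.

5000 fish × 0.821 = 4105 timber
4105 timber × 0.302 = 1239.71 salt
1239.71 salt × 1.24 = 1537.2404 grain
1537.2404 grain × 3.38 = 5195.872552 fish

5195.87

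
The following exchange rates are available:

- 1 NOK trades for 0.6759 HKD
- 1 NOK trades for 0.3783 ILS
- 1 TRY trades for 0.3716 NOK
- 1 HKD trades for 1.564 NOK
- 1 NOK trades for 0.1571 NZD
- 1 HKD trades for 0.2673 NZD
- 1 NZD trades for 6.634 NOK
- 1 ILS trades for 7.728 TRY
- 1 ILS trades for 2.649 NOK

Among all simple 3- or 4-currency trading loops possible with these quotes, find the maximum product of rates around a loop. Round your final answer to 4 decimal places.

1.1986

NZD→NOK→HKD→NZD: 6.634 × 0.6759 × 0.2673 = 1.19855
ILS→TRY→NOK→ILS: 7.728 × 0.3716 × 0.3783 = 1.08637
Maximum is NZD→NOK→HKD→NZD at 1.1986; arbitrage exists.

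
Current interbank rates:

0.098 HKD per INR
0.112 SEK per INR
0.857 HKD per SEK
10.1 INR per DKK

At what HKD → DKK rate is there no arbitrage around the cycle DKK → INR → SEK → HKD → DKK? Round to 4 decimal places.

Known legs of the cycle: 10.1 × 0.112 × 0.857 = 0.9694384
For no arbitrage the full-cycle product must be 1, so the missing rate is 1 / 0.9694384 ≈ 1.031525.

1.0315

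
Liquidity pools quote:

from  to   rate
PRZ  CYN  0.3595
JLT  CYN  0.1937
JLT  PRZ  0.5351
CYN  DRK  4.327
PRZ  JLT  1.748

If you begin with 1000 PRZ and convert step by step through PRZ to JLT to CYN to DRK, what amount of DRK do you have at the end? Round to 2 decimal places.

1000 PRZ × 1.748 = 1748 JLT
1748 JLT × 0.1937 = 338.5876 CYN
338.5876 CYN × 4.327 = 1465.0685452 DRK

1465.07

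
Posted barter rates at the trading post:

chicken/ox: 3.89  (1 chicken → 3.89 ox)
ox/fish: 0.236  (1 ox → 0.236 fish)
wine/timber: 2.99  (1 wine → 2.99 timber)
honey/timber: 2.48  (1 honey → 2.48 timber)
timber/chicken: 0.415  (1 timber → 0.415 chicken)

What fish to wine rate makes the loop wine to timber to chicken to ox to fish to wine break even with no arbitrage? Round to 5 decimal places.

0.87785

Known legs of the cycle: 2.99 × 0.415 × 3.89 × 0.236 = 1.139149934
For no arbitrage the full-cycle product must be 1, so the missing rate is 1 / 1.139149934 ≈ 0.8778476.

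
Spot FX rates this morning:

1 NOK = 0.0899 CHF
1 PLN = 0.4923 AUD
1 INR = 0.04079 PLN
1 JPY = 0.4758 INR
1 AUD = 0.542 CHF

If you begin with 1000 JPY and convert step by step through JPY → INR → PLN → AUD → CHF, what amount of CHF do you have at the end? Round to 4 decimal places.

5.1785

1000 JPY × 0.4758 = 475.8 INR
475.8 INR × 0.04079 = 19.407882 PLN
19.407882 PLN × 0.4923 = 9.5545003086 AUD
9.5545003086 AUD × 0.542 = 5.1785391672612 CHF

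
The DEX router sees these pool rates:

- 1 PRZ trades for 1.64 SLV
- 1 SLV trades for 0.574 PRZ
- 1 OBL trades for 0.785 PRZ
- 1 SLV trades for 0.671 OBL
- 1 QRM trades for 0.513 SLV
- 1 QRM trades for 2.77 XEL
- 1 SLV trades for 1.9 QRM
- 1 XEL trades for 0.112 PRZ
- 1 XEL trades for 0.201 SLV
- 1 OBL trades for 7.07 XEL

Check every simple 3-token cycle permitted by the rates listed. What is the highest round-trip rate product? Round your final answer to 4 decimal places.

SLV→QRM→XEL→SLV: 1.9 × 2.77 × 0.201 = 1.05786
OBL→XEL→SLV→OBL: 7.07 × 0.201 × 0.671 = 0.95354
OBL→PRZ→SLV→OBL: 0.785 × 1.64 × 0.671 = 0.86385
Maximum is SLV→QRM→XEL→SLV at 1.0579; arbitrage exists.

1.0579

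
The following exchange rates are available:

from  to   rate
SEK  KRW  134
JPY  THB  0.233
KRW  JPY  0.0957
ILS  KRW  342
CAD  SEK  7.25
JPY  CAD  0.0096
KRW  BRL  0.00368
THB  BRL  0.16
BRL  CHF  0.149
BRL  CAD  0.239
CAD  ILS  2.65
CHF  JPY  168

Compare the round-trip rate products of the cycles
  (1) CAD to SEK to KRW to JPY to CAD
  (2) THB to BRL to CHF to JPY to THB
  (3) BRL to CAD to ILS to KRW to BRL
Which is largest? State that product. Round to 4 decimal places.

0.9332

(1) 7.25 × 134 × 0.0957 × 0.0096 = 0.89254
(2) 0.16 × 0.149 × 168 × 0.233 = 0.93319
(3) 0.239 × 2.65 × 342 × 0.00368 = 0.79711
Highest is cycle (2) at 0.9332 (≤1, no arbitrage).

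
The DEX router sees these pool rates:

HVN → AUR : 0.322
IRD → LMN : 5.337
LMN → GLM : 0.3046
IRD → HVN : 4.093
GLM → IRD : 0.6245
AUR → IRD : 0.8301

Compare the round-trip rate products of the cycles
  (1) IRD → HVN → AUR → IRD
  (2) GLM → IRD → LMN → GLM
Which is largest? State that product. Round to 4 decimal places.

(1) 4.093 × 0.322 × 0.8301 = 1.09403
(2) 0.6245 × 5.337 × 0.3046 = 1.01522
Highest is cycle (1) at 1.0940 (>1, arbitrage).

1.0940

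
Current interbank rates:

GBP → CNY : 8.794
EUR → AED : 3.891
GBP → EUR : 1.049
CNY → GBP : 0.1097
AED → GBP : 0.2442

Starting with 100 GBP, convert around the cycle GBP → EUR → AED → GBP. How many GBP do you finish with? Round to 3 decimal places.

99.674

100 GBP × 1.049 = 104.9 EUR
104.9 EUR × 3.891 = 408.1659 AED
408.1659 AED × 0.2442 = 99.67411278 GBP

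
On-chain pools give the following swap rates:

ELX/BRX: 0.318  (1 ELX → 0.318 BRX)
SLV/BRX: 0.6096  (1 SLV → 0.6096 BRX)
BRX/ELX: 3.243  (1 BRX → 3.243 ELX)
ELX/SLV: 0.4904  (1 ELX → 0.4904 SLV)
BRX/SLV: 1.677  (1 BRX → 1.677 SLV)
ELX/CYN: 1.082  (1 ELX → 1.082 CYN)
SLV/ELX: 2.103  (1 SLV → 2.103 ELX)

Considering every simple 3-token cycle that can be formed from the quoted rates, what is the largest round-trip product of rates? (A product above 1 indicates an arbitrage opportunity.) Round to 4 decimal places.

ELX→BRX→SLV→ELX: 0.318 × 1.677 × 2.103 = 1.12150
ELX→SLV→BRX→ELX: 0.4904 × 0.6096 × 3.243 = 0.96949
Maximum is ELX→BRX→SLV→ELX at 1.1215; arbitrage exists.

1.1215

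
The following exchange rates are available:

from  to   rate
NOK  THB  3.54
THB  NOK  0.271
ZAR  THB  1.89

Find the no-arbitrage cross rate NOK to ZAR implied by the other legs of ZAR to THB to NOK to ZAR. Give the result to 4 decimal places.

1.9524

Known legs of the cycle: 1.89 × 0.271 = 0.51219
For no arbitrage the full-cycle product must be 1, so the missing rate is 1 / 0.51219 ≈ 1.952400.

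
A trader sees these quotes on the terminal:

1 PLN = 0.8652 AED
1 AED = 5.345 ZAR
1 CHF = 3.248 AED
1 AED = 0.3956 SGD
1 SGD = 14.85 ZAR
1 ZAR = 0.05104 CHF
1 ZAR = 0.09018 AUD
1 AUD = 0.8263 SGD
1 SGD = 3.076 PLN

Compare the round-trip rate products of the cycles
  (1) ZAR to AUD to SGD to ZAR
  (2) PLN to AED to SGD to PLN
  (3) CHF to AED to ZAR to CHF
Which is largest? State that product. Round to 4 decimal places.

(1) 0.09018 × 0.8263 × 14.85 = 1.10656
(2) 0.8652 × 0.3956 × 3.076 = 1.05283
(3) 3.248 × 5.345 × 0.05104 = 0.88608
Highest is cycle (1) at 1.1066 (>1, arbitrage).

1.1066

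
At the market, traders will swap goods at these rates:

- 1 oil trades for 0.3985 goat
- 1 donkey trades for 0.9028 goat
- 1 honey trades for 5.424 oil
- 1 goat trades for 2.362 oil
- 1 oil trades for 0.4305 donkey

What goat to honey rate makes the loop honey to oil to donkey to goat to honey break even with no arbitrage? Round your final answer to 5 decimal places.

0.47437

Known legs of the cycle: 5.424 × 0.4305 × 0.9028 = 2.1080668896
For no arbitrage the full-cycle product must be 1, so the missing rate is 1 / 2.1080668896 ≈ 0.4743682.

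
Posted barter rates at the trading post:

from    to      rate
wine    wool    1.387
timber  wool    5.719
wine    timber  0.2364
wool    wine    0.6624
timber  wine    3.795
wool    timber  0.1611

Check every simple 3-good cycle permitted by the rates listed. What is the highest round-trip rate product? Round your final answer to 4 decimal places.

wool→wine→timber→wool: 0.6624 × 0.2364 × 5.719 = 0.89555
wool→timber→wine→wool: 0.1611 × 3.795 × 1.387 = 0.84798
Maximum is wool→wine→timber→wool at 0.8955; no arbitrage — every cycle loses value.

0.8955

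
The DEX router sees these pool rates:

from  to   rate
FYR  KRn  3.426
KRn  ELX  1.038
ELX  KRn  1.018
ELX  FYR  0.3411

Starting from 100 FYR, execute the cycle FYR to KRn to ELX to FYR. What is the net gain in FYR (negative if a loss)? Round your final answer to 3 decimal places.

100 FYR × 3.426 = 342.6 KRn
342.6 KRn × 1.038 = 355.6188 ELX
355.6188 ELX × 0.3411 = 121.30157268 FYR
Net change: 121.30157268 − 100 = 21.30157268 FYR

21.302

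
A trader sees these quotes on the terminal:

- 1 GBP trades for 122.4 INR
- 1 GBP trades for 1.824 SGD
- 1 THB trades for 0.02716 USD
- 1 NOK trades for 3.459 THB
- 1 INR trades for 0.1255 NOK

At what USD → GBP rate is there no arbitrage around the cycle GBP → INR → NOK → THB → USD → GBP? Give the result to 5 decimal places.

0.69294

Known legs of the cycle: 122.4 × 0.1255 × 3.459 × 0.02716 = 1.443130054128
For no arbitrage the full-cycle product must be 1, so the missing rate is 1 / 1.443130054128 ≈ 0.6929382.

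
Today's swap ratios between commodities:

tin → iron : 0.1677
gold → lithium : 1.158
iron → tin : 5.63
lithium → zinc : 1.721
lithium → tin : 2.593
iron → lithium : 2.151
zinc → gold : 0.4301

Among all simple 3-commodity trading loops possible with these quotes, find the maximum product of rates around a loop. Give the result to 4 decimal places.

0.9354

lithium→tin→iron→lithium: 2.593 × 0.1677 × 2.151 = 0.93535
gold→lithium→zinc→gold: 1.158 × 1.721 × 0.4301 = 0.85715
Maximum is lithium→tin→iron→lithium at 0.9354; no arbitrage — every cycle loses value.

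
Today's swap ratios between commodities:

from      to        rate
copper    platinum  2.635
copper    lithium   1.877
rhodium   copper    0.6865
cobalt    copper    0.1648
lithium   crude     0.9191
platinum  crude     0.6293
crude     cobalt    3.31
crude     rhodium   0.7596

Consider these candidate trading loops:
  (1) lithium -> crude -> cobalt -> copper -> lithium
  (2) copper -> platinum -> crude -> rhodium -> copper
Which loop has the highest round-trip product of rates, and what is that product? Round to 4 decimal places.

0.9410

(1) 0.9191 × 3.31 × 0.1648 × 1.877 = 0.94105
(2) 2.635 × 0.6293 × 0.7596 × 0.6865 = 0.86470
Highest is cycle (1) at 0.9410 (≤1, no arbitrage).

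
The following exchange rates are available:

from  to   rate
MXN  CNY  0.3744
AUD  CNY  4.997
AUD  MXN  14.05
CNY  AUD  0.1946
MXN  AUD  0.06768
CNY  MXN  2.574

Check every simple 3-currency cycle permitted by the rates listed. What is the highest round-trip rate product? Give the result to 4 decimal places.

AUD→MXN→CNY→AUD: 14.05 × 0.3744 × 0.1946 = 1.02366
AUD→CNY→MXN→AUD: 4.997 × 2.574 × 0.06768 = 0.87052
Maximum is AUD→MXN→CNY→AUD at 1.0237; arbitrage exists.

1.0237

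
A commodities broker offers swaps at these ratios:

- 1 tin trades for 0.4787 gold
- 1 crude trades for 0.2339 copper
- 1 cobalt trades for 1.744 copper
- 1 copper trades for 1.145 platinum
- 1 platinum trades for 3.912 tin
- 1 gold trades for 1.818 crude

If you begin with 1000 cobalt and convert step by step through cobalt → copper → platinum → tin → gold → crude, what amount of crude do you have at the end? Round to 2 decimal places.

6798.42

1000 cobalt × 1.744 = 1744 copper
1744 copper × 1.145 = 1996.88 platinum
1996.88 platinum × 3.912 = 7811.79456 tin
7811.79456 tin × 0.4787 = 3739.506055872 gold
3739.506055872 gold × 1.818 = 6798.422009575296 crude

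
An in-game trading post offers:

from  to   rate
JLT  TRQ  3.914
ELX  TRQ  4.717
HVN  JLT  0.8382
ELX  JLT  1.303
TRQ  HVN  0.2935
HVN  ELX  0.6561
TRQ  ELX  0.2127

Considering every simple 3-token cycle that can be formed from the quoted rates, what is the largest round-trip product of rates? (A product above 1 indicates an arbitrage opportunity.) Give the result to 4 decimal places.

ELX→JLT→TRQ→ELX: 1.303 × 3.914 × 0.2127 = 1.08476
JLT→TRQ→HVN→JLT: 3.914 × 0.2935 × 0.8382 = 0.96289
ELX→TRQ→HVN→ELX: 4.717 × 0.2935 × 0.6561 = 0.90833
Maximum is ELX→JLT→TRQ→ELX at 1.0848; arbitrage exists.

1.0848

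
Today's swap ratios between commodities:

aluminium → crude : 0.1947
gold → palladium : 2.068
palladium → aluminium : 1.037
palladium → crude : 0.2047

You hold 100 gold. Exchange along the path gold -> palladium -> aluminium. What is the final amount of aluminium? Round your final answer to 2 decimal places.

214.45

100 gold × 2.068 = 206.8 palladium
206.8 palladium × 1.037 = 214.4516 aluminium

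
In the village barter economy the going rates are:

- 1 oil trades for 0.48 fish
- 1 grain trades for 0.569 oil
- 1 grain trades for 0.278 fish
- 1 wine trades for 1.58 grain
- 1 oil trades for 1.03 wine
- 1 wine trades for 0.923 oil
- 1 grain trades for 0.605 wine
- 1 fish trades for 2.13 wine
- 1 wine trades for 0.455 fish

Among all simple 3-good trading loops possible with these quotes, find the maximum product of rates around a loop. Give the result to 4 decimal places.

oil→fish→wine→oil: 0.48 × 2.13 × 0.923 = 0.94368
grain→fish→wine→grain: 0.278 × 2.13 × 1.58 = 0.93558
oil→wine→grain→oil: 1.03 × 1.58 × 0.569 = 0.92599
Maximum is oil→fish→wine→oil at 0.9437; no arbitrage — every cycle loses value.

0.9437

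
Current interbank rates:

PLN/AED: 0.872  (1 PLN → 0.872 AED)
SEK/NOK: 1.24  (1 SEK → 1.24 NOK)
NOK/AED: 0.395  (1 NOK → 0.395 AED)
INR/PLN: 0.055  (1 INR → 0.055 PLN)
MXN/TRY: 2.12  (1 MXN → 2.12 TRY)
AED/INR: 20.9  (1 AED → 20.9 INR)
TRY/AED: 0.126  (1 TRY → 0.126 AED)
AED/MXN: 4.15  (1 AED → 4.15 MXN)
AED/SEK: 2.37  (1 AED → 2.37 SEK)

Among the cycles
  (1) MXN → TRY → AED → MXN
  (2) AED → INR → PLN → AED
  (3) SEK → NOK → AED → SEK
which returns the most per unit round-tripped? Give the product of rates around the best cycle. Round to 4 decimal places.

1.1608

(1) 2.12 × 0.126 × 4.15 = 1.10855
(2) 20.9 × 0.055 × 0.872 = 1.00236
(3) 1.24 × 0.395 × 2.37 = 1.16083
Highest is cycle (3) at 1.1608 (>1, arbitrage).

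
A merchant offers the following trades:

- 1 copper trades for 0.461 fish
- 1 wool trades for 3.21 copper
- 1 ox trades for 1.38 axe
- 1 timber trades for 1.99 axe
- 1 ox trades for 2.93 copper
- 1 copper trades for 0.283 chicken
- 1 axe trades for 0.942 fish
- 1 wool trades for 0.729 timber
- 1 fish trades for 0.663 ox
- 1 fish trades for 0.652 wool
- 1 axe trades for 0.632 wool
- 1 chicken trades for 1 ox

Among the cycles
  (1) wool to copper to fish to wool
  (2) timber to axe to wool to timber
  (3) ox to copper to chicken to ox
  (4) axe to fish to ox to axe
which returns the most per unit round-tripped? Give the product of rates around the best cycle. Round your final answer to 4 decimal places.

0.9648

(1) 3.21 × 0.461 × 0.652 = 0.96484
(2) 1.99 × 0.632 × 0.729 = 0.91685
(3) 2.93 × 0.283 × 1 = 0.82919
(4) 0.942 × 0.663 × 1.38 = 0.86187
Highest is cycle (1) at 0.9648 (≤1, no arbitrage).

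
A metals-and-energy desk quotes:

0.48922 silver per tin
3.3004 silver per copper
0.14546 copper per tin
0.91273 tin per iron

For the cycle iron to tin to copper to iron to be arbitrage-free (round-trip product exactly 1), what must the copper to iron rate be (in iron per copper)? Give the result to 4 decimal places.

Known legs of the cycle: 0.91273 × 0.14546 = 0.1327657058
For no arbitrage the full-cycle product must be 1, so the missing rate is 1 / 0.1327657058 ≈ 7.532066.

7.5321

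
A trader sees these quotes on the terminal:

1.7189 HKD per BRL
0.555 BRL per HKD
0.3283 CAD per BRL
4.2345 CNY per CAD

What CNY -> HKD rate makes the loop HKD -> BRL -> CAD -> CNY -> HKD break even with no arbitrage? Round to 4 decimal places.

1.2961

Known legs of the cycle: 0.555 × 0.3283 × 4.2345 = 0.77155342425
For no arbitrage the full-cycle product must be 1, so the missing rate is 1 / 0.77155342425 ≈ 1.296087.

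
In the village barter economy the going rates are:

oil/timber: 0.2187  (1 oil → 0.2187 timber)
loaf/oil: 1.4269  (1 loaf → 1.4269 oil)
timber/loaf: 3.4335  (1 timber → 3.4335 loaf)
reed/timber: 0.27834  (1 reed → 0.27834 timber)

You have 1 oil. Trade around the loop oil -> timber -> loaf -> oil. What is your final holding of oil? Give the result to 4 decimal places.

1 oil × 0.2187 = 0.2187 timber
0.2187 timber × 3.4335 = 0.75090645 loaf
0.75090645 loaf × 1.4269 = 1.071468413505 oil

1.0715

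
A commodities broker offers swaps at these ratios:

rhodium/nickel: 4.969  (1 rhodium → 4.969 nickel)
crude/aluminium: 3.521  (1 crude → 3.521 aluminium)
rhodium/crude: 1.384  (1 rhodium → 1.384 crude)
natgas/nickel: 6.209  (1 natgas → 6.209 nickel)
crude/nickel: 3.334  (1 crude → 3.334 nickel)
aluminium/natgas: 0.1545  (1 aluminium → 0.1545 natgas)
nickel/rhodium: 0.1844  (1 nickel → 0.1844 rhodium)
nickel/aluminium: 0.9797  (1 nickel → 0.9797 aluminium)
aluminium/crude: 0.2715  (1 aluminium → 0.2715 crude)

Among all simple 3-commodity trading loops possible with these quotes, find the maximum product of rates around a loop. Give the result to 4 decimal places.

nickel→aluminium→natgas→nickel: 0.9797 × 0.1545 × 6.209 = 0.93982
nickel→aluminium→crude→nickel: 0.9797 × 0.2715 × 3.334 = 0.88681
nickel→rhodium→crude→nickel: 0.1844 × 1.384 × 3.334 = 0.85087
Maximum is nickel→aluminium→natgas→nickel at 0.9398; no arbitrage — every cycle loses value.

0.9398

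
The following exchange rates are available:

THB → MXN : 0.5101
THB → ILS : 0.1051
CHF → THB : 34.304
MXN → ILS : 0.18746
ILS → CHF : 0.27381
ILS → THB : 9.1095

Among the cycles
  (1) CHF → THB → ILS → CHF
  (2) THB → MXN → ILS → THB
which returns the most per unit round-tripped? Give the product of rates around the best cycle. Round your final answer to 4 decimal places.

0.9872

(1) 34.304 × 0.1051 × 0.27381 = 0.98718
(2) 0.5101 × 0.18746 × 9.1095 = 0.87108
Highest is cycle (1) at 0.9872 (≤1, no arbitrage).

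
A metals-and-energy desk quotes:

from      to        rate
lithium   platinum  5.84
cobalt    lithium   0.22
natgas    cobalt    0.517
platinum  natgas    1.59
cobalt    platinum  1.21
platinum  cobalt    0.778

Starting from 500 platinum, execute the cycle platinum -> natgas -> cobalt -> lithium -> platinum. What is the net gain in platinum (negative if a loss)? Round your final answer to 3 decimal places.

28.072

500 platinum × 1.59 = 795 natgas
795 natgas × 0.517 = 411.015 cobalt
411.015 cobalt × 0.22 = 90.4233 lithium
90.4233 lithium × 5.84 = 528.072072 platinum
Net change: 528.072072 − 500 = 28.072072 platinum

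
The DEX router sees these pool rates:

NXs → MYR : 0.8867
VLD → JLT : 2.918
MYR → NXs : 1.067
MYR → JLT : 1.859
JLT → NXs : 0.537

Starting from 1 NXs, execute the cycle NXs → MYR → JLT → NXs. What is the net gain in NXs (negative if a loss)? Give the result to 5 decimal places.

1 NXs × 0.8867 = 0.8867 MYR
0.8867 MYR × 1.859 = 1.6483753 JLT
1.6483753 JLT × 0.537 = 0.8851775361 NXs
Net change: 0.8851775361 − 1 = -0.1148224639 NXs

-0.11482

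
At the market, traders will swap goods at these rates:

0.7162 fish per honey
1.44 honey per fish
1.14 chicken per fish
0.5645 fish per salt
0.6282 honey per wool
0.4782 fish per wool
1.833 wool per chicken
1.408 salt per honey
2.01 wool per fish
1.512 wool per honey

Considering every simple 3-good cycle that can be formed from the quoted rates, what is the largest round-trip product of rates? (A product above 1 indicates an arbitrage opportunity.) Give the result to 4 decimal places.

1.1445

honey→salt→fish→honey: 1.408 × 0.5645 × 1.44 = 1.14454
honey→wool→fish→honey: 1.512 × 0.4782 × 1.44 = 1.04118
chicken→wool→fish→chicken: 1.833 × 0.4782 × 1.14 = 0.99926
honey→fish→wool→honey: 0.7162 × 2.01 × 0.6282 = 0.90433
Maximum is honey→salt→fish→honey at 1.1445; arbitrage exists.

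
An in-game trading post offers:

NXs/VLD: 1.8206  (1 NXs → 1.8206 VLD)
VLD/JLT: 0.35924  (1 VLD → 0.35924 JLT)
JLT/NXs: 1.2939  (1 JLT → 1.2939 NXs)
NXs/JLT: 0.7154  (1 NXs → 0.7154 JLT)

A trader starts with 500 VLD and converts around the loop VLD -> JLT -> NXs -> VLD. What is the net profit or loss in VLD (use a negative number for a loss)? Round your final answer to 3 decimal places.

-76.874

500 VLD × 0.35924 = 179.62 JLT
179.62 JLT × 1.2939 = 232.410318 NXs
232.410318 NXs × 1.8206 = 423.1262249508 VLD
Net change: 423.1262249508 − 500 = -76.8737750492 VLD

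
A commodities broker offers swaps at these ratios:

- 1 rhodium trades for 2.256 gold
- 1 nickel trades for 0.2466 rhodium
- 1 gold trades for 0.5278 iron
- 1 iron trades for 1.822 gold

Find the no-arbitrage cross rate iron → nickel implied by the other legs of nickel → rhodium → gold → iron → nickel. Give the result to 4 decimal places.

3.4056

Known legs of the cycle: 0.2466 × 2.256 × 0.5278 = 0.29363076288
For no arbitrage the full-cycle product must be 1, so the missing rate is 1 / 0.29363076288 ≈ 3.405638.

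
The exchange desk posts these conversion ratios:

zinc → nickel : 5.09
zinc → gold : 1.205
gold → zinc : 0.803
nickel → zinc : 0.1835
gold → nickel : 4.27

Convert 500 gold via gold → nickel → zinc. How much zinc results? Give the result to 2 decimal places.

391.77

500 gold × 4.27 = 2135 nickel
2135 nickel × 0.1835 = 391.7725 zinc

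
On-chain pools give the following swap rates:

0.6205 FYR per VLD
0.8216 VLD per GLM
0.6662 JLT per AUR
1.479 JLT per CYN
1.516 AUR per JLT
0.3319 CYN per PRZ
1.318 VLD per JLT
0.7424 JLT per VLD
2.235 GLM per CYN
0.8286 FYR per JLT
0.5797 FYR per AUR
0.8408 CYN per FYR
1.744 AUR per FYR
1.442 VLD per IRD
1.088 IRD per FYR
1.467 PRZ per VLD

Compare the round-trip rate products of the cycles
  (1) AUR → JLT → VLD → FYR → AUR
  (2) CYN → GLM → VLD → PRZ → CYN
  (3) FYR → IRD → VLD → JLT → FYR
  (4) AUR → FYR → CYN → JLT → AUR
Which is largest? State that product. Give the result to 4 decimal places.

(1) 0.6662 × 1.318 × 0.6205 × 1.744 = 0.95019
(2) 2.235 × 0.8216 × 1.467 × 0.3319 = 0.89408
(3) 1.088 × 1.442 × 0.7424 × 0.8286 = 0.96511
(4) 0.5797 × 0.8408 × 1.479 × 1.516 = 1.09286
Highest is cycle (4) at 1.0929 (>1, arbitrage).

1.0929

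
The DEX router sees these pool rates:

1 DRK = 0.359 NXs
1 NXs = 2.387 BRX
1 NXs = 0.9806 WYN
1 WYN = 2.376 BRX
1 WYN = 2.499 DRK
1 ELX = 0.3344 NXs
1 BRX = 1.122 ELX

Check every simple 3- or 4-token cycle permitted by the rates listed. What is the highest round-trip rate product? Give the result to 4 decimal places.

0.8956

NXs→BRX→ELX→NXs: 2.387 × 1.122 × 0.3344 = 0.89559
DRK→NXs→WYN→DRK: 0.359 × 0.9806 × 2.499 = 0.87974
NXs→WYN→BRX→ELX→NXs: 0.9806 × 2.376 × 1.122 × 0.3344 = 0.87417
Maximum is NXs→BRX→ELX→NXs at 0.8956; no arbitrage — every cycle loses value.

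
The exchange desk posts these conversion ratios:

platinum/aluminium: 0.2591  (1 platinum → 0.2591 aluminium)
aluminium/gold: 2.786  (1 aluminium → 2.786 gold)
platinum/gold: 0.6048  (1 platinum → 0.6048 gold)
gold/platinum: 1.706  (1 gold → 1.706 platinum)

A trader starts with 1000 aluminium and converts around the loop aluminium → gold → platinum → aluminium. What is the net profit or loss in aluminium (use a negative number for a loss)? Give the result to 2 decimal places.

1000 aluminium × 2.786 = 2786 gold
2786 gold × 1.706 = 4752.916 platinum
4752.916 platinum × 0.2591 = 1231.4805356 aluminium
Net change: 1231.4805356 − 1000 = 231.4805356 aluminium

231.48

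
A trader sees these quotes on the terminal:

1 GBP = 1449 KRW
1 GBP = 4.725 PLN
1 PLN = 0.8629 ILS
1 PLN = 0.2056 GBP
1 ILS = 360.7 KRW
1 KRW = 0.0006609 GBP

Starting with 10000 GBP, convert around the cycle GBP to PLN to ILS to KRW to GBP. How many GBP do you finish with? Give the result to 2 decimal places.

10000 GBP × 4.725 = 47250 PLN
47250 PLN × 0.8629 = 40772.025 ILS
40772.025 ILS × 360.7 = 14706469.4175 KRW
14706469.4175 KRW × 0.0006609 = 9719.50563802575 GBP

9719.51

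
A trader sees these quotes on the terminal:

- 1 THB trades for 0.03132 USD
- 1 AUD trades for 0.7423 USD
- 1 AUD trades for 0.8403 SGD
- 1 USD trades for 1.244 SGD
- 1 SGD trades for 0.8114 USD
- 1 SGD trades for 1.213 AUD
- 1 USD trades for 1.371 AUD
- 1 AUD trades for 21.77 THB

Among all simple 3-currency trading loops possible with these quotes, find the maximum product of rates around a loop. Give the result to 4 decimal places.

AUD→USD→SGD→AUD: 0.7423 × 1.244 × 1.213 = 1.12011
THB→USD→AUD→THB: 0.03132 × 1.371 × 21.77 = 0.93480
AUD→SGD→USD→AUD: 0.8403 × 0.8114 × 1.371 = 0.93477
Maximum is AUD→USD→SGD→AUD at 1.1201; arbitrage exists.

1.1201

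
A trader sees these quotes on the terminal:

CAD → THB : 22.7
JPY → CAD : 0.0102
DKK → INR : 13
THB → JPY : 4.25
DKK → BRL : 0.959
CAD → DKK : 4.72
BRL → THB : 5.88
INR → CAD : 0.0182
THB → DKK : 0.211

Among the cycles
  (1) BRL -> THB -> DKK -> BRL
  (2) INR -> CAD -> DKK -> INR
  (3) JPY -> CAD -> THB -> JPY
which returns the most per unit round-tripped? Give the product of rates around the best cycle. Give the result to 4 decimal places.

(1) 5.88 × 0.211 × 0.959 = 1.18981
(2) 0.0182 × 4.72 × 13 = 1.11675
(3) 0.0102 × 22.7 × 4.25 = 0.98405
Highest is cycle (1) at 1.1898 (>1, arbitrage).

1.1898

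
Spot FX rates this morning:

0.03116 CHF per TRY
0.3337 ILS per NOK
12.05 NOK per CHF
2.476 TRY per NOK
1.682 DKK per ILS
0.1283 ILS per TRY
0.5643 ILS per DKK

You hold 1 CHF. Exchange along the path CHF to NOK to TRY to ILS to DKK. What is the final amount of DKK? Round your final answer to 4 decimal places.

6.4386

1 CHF × 12.05 = 12.05 NOK
12.05 NOK × 2.476 = 29.8358 TRY
29.8358 TRY × 0.1283 = 3.82793314 ILS
3.82793314 ILS × 1.682 = 6.43858354148 DKK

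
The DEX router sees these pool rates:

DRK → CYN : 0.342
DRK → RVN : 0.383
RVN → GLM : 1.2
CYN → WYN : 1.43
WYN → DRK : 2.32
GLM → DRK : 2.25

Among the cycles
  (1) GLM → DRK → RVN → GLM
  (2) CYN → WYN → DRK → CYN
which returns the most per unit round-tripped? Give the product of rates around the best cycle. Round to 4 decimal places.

1.1346

(1) 2.25 × 0.383 × 1.2 = 1.03410
(2) 1.43 × 2.32 × 0.342 = 1.13462
Highest is cycle (2) at 1.1346 (>1, arbitrage).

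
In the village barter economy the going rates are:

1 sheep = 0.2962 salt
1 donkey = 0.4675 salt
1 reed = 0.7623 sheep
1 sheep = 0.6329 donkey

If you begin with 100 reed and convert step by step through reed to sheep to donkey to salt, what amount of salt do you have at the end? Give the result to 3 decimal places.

22.555

100 reed × 0.7623 = 76.23 sheep
76.23 sheep × 0.6329 = 48.245967 donkey
48.245967 donkey × 0.4675 = 22.5549895725 salt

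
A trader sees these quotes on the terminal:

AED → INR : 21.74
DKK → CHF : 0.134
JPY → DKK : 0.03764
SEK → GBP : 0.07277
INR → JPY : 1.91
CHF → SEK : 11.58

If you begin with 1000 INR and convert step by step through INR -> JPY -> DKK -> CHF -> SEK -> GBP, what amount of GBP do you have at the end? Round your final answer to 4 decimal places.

1000 INR × 1.91 = 1910 JPY
1910 JPY × 0.03764 = 71.8924 DKK
71.8924 DKK × 0.134 = 9.6335816 CHF
9.6335816 CHF × 11.58 = 111.556874928 SEK
111.556874928 SEK × 0.07277 = 8.11799378851056 GBP

8.1180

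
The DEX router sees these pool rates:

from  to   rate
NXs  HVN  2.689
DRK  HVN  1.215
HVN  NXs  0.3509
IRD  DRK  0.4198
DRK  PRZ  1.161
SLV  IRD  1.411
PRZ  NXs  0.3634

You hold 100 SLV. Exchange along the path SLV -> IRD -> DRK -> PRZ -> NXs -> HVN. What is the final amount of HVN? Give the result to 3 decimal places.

100 SLV × 1.411 = 141.1 IRD
141.1 IRD × 0.4198 = 59.23378 DRK
59.23378 DRK × 1.161 = 68.77041858 PRZ
68.77041858 PRZ × 0.3634 = 24.991170111972 NXs
24.991170111972 NXs × 2.689 = 67.201256431092708 HVN

67.201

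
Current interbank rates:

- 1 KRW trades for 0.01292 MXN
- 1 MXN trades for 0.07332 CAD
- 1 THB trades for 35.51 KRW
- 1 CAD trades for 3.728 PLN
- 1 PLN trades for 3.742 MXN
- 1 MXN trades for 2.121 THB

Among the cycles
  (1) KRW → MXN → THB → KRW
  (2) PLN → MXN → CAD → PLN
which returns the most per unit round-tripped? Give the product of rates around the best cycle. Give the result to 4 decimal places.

1.0228

(1) 0.01292 × 2.121 × 35.51 = 0.97309
(2) 3.742 × 0.07332 × 3.728 = 1.02283
Highest is cycle (2) at 1.0228 (>1, arbitrage).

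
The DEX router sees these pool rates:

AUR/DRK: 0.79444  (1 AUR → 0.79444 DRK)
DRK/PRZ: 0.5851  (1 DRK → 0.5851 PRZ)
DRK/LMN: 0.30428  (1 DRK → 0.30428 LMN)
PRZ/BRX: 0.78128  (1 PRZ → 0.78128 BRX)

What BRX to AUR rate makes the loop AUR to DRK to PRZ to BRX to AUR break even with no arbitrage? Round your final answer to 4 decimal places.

Known legs of the cycle: 0.79444 × 0.5851 × 0.78128 = 0.36315991668032
For no arbitrage the full-cycle product must be 1, so the missing rate is 1 / 0.36315991668032 ≈ 2.753608.

2.7536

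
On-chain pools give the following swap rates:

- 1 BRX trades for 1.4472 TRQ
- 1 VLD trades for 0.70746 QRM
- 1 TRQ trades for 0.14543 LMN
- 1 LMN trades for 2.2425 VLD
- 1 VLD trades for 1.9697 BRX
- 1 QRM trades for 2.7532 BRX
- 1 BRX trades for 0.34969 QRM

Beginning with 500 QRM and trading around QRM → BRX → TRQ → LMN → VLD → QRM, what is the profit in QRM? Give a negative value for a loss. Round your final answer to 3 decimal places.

500 QRM × 2.7532 = 1376.6 BRX
1376.6 BRX × 1.4472 = 1992.21552 TRQ
1992.21552 TRQ × 0.14543 = 289.7279030736 LMN
289.7279030736 LMN × 2.2425 = 649.714822642548 VLD
649.714822642548 VLD × 0.70746 = 459.64724842669700808 QRM
Net change: 459.64724842669700808 − 500 = -40.35275157330299192 QRM

-40.353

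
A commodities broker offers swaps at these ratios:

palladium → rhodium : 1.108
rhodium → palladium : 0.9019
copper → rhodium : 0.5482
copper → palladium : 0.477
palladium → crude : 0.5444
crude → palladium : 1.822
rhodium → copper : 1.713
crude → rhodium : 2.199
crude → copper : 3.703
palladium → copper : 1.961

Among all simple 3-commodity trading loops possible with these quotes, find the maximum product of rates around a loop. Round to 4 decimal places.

1.0797

crude→rhodium→palladium→crude: 2.199 × 0.9019 × 0.5444 = 1.07970
copper→rhodium→palladium→copper: 0.5482 × 0.9019 × 1.961 = 0.96956
crude→copper→palladium→crude: 3.703 × 0.477 × 0.5444 = 0.96159
copper→palladium→rhodium→copper: 0.477 × 1.108 × 1.713 = 0.90535
Maximum is crude→rhodium→palladium→crude at 1.0797; arbitrage exists.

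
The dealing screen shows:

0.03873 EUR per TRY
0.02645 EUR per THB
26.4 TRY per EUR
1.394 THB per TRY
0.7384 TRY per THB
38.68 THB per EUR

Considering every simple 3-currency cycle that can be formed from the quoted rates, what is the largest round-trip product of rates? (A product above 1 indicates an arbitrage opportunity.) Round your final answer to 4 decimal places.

1.1062

EUR→THB→TRY→EUR: 38.68 × 0.7384 × 0.03873 = 1.10618
EUR→TRY→THB→EUR: 26.4 × 1.394 × 0.02645 = 0.97340
Maximum is EUR→THB→TRY→EUR at 1.1062; arbitrage exists.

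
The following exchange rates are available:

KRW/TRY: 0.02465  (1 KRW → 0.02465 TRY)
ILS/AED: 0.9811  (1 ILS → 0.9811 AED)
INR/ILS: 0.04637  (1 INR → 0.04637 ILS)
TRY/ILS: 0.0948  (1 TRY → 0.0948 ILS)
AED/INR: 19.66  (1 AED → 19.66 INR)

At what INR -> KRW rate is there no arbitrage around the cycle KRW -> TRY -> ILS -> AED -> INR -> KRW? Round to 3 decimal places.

Known legs of the cycle: 0.02465 × 0.0948 × 0.9811 × 19.66 = 0.04507357964532
For no arbitrage the full-cycle product must be 1, so the missing rate is 1 / 0.04507357964532 ≈ 22.18595.

22.186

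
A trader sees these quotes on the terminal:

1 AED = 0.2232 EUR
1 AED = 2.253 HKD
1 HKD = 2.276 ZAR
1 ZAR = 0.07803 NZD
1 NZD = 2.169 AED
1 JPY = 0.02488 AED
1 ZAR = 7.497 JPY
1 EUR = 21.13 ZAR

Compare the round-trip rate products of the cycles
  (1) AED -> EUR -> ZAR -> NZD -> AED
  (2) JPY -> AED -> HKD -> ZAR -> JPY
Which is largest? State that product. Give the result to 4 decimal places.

(1) 0.2232 × 21.13 × 0.07803 × 2.169 = 0.79821
(2) 0.02488 × 2.253 × 2.276 × 7.497 = 0.95647
Highest is cycle (2) at 0.9565 (≤1, no arbitrage).

0.9565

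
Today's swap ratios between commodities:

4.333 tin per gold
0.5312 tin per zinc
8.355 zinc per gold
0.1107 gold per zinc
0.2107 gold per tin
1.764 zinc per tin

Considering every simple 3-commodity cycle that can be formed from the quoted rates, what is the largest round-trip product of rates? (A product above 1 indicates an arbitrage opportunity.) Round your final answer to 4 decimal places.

zinc→tin→gold→zinc: 0.5312 × 0.2107 × 8.355 = 0.93512
zinc→gold→tin→zinc: 0.1107 × 4.333 × 1.764 = 0.84613
Maximum is zinc→tin→gold→zinc at 0.9351; no arbitrage — every cycle loses value.

0.9351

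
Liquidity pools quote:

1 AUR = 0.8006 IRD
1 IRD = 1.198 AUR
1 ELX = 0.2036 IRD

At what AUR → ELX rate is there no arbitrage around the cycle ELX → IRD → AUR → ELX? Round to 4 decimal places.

Known legs of the cycle: 0.2036 × 1.198 = 0.2439128
For no arbitrage the full-cycle product must be 1, so the missing rate is 1 / 0.2439128 ≈ 4.099826.

4.0998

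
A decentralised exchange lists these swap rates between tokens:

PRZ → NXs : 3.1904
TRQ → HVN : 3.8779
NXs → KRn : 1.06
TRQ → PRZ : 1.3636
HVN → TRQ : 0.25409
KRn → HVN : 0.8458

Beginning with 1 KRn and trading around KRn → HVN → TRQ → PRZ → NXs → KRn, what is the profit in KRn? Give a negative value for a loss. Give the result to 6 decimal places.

-0.008955

1 KRn × 0.8458 = 0.8458 HVN
0.8458 HVN × 0.25409 = 0.214909322 TRQ
0.214909322 TRQ × 1.3636 = 0.2930503514792 PRZ
0.2930503514792 PRZ × 3.1904 = 0.93494784135923968 NXs
0.93494784135923968 NXs × 1.06 = 0.9910447118407940608 KRn
Net change: 0.9910447118407940608 − 1 = -0.0089552881592059392 KRn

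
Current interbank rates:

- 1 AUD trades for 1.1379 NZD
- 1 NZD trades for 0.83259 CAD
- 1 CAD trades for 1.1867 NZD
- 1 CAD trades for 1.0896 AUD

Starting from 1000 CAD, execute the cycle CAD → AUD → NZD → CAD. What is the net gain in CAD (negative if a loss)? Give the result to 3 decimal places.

32.292

1000 CAD × 1.0896 = 1089.6 AUD
1089.6 AUD × 1.1379 = 1239.85584 NZD
1239.85584 NZD × 0.83259 = 1032.2915738256 CAD
Net change: 1032.2915738256 − 1000 = 32.2915738256 CAD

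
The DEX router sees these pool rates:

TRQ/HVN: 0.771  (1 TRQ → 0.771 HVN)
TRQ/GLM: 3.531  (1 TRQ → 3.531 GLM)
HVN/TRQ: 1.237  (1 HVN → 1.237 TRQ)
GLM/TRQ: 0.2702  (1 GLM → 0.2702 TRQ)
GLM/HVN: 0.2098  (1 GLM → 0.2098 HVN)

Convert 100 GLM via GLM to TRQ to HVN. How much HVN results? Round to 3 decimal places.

100 GLM × 0.2702 = 27.02 TRQ
27.02 TRQ × 0.771 = 20.83242 HVN

20.832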